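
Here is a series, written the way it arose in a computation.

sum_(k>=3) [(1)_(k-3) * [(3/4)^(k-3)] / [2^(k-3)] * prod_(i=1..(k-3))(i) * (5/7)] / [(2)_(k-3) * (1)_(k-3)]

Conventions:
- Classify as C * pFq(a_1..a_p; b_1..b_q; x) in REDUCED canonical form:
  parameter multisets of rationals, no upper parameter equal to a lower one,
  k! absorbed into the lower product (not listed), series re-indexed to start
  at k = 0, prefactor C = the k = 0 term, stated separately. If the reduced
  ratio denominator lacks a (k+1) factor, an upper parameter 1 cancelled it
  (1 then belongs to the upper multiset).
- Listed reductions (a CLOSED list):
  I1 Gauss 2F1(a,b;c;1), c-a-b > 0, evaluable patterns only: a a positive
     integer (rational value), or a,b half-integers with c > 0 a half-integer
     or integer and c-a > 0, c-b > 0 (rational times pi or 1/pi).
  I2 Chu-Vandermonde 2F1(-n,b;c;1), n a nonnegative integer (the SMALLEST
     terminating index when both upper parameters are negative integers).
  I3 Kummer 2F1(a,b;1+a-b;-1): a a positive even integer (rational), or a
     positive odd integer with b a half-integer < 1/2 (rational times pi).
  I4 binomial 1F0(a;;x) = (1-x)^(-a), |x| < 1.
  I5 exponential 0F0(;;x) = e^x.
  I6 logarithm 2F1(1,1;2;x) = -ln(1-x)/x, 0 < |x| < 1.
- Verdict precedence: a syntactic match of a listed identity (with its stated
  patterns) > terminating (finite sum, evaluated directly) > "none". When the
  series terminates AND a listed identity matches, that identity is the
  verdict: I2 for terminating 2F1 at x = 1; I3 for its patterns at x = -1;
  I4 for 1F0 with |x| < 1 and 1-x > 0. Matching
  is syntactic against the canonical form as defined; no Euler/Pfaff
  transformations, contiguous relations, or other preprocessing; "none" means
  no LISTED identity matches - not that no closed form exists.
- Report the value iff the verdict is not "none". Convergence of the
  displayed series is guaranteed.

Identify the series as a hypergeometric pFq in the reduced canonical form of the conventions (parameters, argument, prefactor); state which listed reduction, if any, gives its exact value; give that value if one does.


The tell: t_0 being 5/7, the running product (C = 5/7) telescopes to a rising factorial.
Step ratio: r(k) = (3/8) * (k+1) (k+1) / [(k+2) (k+1)] - poly over poly, x = (3/8) from leading terms; C = 5/7 at k = 0.

Prefactor 5/7, argument 3/8: 2F1 with upper {1, 1} over lower {2}. Verdict at x = 3/8: logarithm (I6) matches (the logarithm: parameters (1,1;2), x = 3/8). Sum: (-40/21) * ln(5/8).


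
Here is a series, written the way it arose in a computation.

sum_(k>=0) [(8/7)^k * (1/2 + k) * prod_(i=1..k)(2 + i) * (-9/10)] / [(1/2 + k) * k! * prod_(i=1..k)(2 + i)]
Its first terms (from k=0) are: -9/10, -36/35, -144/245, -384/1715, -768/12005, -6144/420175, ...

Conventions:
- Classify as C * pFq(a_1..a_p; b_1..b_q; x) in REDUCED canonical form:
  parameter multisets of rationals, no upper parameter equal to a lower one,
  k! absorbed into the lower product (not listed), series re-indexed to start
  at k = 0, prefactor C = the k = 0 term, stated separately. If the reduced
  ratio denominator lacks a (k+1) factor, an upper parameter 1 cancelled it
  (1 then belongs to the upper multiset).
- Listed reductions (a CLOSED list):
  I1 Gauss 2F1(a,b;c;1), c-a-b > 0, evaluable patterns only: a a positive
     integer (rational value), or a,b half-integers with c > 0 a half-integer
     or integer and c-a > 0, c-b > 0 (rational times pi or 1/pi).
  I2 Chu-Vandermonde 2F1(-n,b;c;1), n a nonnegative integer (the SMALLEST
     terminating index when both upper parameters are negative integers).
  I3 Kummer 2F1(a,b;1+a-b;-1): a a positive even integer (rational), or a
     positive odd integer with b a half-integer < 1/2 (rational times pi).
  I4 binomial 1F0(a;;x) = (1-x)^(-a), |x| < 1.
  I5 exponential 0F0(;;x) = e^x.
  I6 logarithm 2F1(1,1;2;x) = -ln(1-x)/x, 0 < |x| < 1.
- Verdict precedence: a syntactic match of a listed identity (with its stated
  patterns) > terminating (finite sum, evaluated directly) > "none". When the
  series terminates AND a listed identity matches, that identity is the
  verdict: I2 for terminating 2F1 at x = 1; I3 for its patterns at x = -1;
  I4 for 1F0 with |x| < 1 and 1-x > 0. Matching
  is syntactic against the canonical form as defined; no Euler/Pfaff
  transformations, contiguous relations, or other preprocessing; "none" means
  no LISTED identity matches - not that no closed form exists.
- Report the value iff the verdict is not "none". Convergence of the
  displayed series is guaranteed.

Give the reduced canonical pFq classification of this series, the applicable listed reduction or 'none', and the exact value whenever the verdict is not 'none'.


Classification (C = -9/10): 0F0 with upper {-}, lower {-}, argument x = 8/7. Verdict: exponential (I5) matches (the 0F0 exponential series at x = 8/7). Exact value: (-9/10) * e^(8/7).

Structural cue: from the first term -9/10: the factor k + 1/2 cancels (top and bottom), leaving C = -9/10, x = 8/7.
Adjacent-term ratio: r(k) = (8/7) * 1 / [(k+1)] - rational; roots negated = parameters, x = (8/7), C = -9/10.


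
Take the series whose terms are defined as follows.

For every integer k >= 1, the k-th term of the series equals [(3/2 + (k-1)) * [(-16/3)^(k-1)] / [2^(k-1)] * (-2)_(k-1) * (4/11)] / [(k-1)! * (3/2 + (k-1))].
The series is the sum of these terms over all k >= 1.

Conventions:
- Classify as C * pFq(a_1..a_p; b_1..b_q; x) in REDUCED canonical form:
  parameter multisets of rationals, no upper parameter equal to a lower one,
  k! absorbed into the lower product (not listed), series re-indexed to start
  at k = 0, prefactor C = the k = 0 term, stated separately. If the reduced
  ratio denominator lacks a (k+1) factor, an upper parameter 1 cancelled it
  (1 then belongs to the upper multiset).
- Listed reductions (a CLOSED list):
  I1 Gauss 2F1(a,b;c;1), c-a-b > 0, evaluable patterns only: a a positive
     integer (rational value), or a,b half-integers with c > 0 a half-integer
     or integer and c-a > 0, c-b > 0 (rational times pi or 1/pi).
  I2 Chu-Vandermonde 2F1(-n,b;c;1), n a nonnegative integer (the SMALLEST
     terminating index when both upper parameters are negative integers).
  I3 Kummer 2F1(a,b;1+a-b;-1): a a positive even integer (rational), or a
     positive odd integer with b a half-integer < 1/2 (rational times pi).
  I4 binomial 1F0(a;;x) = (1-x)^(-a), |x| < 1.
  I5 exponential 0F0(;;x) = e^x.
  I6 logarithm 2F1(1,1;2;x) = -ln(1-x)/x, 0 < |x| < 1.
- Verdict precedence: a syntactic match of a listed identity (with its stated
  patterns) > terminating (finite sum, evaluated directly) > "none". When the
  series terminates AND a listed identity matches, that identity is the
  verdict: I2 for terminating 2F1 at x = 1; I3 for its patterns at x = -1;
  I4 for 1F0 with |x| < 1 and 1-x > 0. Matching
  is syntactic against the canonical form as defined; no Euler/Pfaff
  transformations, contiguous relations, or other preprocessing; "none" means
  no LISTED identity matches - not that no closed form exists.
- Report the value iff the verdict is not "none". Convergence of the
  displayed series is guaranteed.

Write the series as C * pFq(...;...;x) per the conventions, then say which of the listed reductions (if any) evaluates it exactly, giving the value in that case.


This is 4/11 * 1F0(-2; -; -8/3) in reduced canonical form. Verdict: terminating - the sum ends at index 2 because -2 is a negative integer; exact evaluation follows. Value: 44/9.

Structural cue: x = (-8/3) and the two k-th powers (C = 4/11) combine into one argument.
Term ratio: r(k) = (-8/3) * (k-2) / [(k+1)] - rational in k, leading ratio (-8/3); with t_0 = 4/11, classification follows.


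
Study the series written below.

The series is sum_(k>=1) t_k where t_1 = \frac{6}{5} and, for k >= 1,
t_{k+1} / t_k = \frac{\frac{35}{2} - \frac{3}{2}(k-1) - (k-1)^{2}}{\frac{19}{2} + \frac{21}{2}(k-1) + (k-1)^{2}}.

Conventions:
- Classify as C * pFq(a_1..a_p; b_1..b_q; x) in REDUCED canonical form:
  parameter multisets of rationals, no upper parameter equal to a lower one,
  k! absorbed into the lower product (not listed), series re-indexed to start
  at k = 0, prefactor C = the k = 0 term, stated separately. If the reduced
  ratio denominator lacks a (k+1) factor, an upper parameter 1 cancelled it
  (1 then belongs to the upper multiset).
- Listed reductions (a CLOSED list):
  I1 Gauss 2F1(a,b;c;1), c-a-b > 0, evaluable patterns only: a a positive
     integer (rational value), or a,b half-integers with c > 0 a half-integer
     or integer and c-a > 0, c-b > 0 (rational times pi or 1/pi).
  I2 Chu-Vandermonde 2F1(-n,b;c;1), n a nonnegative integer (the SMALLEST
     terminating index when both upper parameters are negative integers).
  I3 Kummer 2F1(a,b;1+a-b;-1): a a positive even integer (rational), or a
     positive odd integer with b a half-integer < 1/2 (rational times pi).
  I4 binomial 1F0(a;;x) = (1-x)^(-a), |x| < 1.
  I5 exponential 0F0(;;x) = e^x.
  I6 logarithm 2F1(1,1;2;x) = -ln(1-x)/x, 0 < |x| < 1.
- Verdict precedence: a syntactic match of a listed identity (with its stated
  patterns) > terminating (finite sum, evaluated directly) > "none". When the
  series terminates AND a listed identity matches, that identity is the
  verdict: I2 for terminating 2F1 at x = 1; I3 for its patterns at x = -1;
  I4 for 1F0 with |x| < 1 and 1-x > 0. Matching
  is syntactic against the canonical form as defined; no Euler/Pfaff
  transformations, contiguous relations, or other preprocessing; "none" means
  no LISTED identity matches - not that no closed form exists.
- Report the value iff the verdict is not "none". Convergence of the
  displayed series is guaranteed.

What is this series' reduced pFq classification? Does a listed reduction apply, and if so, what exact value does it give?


x = -1 here; the reduced form reads 2F1, upper {-\frac{7}{2}, 5}, lower {\frac{19}{2}}, C = \frac{6}{5}. Verdict: Kummer's theorem (I3) matches (x = -1; c = \frac{19}{2} equals 1+a-b for upper {-\frac{7}{2}, 5}: listed pattern). Hence: \frac{459459}{262144} \cdot \pi.

First insight: from the first term \frac{6}{5}: roots of the ratio polynomials (prefactor 6/5) are the negated parameters.
Consecutive-term ratio: r(k) = -1 * (k-\frac{7}{2}) (k+5) / [(k+\frac{19}{2}) (k+1)] - rational in k, leading ratio -1; with t_0 = \frac{6}{5}, classification follows.


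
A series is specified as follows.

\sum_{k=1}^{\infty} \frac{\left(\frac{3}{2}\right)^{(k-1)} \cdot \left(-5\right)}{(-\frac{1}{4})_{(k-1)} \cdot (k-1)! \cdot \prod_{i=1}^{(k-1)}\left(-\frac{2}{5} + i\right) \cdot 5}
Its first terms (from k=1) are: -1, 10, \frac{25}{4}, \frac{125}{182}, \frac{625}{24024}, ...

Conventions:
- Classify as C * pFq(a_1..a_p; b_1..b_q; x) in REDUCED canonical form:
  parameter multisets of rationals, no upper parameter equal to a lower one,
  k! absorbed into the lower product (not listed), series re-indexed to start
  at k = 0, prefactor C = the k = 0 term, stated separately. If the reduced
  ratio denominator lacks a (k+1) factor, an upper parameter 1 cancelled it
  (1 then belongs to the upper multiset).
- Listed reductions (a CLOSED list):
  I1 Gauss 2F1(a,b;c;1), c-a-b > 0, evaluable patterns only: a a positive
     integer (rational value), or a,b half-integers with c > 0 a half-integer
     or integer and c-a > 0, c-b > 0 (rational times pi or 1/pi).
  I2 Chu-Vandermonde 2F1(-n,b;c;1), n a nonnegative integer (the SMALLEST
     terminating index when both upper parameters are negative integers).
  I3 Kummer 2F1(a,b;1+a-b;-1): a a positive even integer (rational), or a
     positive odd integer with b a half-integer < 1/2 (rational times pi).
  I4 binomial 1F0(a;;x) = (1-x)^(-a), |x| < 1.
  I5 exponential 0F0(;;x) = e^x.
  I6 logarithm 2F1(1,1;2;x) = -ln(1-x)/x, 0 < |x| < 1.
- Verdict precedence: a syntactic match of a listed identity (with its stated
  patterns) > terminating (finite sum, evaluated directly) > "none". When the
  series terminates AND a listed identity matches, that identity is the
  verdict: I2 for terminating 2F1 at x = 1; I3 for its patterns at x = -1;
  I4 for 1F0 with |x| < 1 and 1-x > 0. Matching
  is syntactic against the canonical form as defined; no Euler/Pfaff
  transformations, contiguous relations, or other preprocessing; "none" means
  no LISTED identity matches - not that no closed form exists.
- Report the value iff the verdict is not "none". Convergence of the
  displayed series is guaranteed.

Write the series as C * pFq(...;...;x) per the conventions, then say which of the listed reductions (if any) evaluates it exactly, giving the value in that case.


Classification (C = -1): 0F2 with upper {-}, lower {-\frac{1}{4}, \frac{3}{5}}, argument x = \frac{3}{2}. Verdict: none (x = \frac{3}{2}): each listed identity misses the multisets {-} ; {-\frac{1}{4}, \frac{3}{5}}.

Key observation: x = \frac{3}{2} and the lower running product (C = -1) is a rising factorial.
Adjacent-term ratio: r(k) = \frac{3}{2} * 1 / [(k-\frac{1}{4}) (k+\frac{3}{5}) (k+1)] - rational in k. x = \frac{3}{2}; t_0 = -1; negate the roots.


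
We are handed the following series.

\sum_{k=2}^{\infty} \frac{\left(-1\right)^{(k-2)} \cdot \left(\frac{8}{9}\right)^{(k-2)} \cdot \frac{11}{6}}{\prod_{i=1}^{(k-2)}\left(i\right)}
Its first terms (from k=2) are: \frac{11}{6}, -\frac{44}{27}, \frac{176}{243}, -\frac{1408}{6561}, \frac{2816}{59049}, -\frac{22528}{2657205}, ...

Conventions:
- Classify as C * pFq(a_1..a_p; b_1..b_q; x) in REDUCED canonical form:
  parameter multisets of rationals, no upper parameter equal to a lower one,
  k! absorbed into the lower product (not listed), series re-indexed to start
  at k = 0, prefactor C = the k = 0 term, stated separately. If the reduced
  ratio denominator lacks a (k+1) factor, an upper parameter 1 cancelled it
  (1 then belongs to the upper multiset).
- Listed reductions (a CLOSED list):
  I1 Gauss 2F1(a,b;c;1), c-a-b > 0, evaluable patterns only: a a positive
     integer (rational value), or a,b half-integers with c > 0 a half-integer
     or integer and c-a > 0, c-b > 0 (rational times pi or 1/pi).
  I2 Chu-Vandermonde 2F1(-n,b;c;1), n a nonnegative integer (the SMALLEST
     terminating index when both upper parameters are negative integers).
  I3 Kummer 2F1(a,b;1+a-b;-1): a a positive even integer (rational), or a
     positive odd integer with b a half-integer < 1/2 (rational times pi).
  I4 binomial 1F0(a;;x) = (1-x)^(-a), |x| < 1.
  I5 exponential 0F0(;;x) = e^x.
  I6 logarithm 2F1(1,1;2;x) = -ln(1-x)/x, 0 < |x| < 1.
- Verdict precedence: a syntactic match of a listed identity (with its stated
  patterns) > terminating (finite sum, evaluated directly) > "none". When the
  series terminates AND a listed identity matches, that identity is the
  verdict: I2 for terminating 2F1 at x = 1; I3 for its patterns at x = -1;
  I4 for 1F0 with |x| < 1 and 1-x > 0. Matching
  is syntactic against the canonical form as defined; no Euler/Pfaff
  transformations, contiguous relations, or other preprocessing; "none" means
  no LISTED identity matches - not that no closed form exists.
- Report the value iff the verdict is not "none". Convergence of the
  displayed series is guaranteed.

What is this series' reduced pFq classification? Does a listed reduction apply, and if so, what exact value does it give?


The tell: t_0 being \frac{11}{6}, the (-1)^k factor (C = 11/6) folds into the argument's sign.
Ratio: r(k) = -\frac{8}{9} * 1 / [(k+1)] - rational; roots negated = parameters, x = -\frac{8}{9}, C = \frac{11}{6}.

The series (x = -\frac{8}{9}) is 0F0: upper {-}, lower {-}, prefactor \frac{11}{6}. Verdict: the I5 exponential reduction matches (the 0F0 exponential series at x = -\frac{8}{9}). Hence: \frac{11}{6} \cdot e^{-\frac{8}{9}}.


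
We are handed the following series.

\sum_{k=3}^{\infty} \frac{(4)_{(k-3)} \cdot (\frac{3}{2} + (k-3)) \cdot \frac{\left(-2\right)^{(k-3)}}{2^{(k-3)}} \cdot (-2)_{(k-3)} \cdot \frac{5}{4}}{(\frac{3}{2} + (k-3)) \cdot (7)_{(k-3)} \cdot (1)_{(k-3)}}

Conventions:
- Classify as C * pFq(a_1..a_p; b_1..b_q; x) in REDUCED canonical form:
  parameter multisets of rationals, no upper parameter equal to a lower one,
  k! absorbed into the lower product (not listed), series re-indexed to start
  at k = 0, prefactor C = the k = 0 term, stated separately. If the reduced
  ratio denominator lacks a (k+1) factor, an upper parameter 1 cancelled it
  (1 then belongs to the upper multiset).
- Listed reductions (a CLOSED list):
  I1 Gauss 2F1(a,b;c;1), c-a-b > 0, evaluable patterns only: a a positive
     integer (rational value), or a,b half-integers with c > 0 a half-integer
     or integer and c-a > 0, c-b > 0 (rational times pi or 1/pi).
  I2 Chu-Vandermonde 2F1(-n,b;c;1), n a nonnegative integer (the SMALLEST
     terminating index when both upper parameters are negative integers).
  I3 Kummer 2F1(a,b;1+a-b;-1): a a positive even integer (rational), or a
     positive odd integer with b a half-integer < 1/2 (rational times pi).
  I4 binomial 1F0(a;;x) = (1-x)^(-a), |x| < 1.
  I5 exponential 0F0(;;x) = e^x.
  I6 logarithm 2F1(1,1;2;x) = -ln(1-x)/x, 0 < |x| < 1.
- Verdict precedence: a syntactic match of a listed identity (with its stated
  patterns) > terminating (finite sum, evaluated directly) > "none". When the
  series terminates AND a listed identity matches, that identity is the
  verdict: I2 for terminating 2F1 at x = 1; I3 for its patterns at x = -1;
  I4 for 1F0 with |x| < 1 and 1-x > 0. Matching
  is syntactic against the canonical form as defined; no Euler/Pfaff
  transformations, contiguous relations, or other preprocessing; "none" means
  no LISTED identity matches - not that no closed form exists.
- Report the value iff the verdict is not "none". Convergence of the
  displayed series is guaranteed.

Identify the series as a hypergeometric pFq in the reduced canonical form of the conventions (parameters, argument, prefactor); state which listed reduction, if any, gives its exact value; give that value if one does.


This is \frac{5}{4} * 2F1(-2, 4; 7; -1) in reduced canonical form. Verdict: this is Kummer (I3) (x = -1; c = 7 equals 1+a-b for upper {-2, 4}: listed pattern). Sum: \frac{25}{8}.

Key observation: t_0 being \frac{5}{4}, (1)_k (prefactor 5/4) is k! itself.
Step ratio: r(k) = -1 * (k-2) (k+4) / [(k+7) (k+1)] - rational; roots negated = parameters, x = -1, C = \frac{5}{4}.


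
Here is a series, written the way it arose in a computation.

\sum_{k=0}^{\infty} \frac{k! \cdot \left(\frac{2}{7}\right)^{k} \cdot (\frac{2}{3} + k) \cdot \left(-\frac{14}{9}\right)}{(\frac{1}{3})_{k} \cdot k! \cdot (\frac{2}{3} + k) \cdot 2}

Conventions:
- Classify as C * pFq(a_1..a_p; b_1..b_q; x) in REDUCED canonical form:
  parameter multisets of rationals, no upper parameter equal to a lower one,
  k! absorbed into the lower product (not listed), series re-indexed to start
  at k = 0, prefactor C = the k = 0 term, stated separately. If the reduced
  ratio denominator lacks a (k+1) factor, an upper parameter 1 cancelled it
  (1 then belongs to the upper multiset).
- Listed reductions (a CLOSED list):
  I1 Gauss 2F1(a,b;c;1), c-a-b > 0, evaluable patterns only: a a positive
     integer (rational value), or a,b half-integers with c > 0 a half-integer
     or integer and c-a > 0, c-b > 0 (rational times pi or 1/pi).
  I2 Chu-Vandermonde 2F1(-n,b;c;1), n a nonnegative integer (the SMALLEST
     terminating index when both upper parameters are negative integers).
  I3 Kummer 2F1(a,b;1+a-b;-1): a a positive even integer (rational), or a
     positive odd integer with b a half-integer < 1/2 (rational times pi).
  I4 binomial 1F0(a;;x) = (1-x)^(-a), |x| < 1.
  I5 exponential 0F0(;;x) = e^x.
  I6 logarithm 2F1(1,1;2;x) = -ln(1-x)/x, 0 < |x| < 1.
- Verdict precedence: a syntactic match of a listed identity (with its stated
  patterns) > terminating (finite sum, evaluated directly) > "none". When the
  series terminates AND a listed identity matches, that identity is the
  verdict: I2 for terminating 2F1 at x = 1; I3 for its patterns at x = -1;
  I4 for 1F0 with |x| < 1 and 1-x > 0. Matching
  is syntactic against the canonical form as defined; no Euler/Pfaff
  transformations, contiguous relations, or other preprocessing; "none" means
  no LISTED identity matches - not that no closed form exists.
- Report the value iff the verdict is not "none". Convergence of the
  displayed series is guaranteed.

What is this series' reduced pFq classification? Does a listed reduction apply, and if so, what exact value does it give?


Canonical form: C = -\frac{7}{9} times 1F1 with upper {1}, lower {\frac{1}{3}}, x = \frac{2}{7}. Verdict: none here - no I1-I6 shape fits x = \frac{2}{7} with lower {\frac{1}{3}}.

Structural cue: x = \frac{2}{7} and the factor k + 2/3 cancels (top and bottom), leaving prefactor -7/9.
Adjacent-term ratio: r(k) = \frac{2}{7} * (k+1) / [(k+\frac{1}{3}) (k+1)] - poly over poly, x = \frac{2}{7} from leading terms; C = -\frac{7}{9} at k = 0.


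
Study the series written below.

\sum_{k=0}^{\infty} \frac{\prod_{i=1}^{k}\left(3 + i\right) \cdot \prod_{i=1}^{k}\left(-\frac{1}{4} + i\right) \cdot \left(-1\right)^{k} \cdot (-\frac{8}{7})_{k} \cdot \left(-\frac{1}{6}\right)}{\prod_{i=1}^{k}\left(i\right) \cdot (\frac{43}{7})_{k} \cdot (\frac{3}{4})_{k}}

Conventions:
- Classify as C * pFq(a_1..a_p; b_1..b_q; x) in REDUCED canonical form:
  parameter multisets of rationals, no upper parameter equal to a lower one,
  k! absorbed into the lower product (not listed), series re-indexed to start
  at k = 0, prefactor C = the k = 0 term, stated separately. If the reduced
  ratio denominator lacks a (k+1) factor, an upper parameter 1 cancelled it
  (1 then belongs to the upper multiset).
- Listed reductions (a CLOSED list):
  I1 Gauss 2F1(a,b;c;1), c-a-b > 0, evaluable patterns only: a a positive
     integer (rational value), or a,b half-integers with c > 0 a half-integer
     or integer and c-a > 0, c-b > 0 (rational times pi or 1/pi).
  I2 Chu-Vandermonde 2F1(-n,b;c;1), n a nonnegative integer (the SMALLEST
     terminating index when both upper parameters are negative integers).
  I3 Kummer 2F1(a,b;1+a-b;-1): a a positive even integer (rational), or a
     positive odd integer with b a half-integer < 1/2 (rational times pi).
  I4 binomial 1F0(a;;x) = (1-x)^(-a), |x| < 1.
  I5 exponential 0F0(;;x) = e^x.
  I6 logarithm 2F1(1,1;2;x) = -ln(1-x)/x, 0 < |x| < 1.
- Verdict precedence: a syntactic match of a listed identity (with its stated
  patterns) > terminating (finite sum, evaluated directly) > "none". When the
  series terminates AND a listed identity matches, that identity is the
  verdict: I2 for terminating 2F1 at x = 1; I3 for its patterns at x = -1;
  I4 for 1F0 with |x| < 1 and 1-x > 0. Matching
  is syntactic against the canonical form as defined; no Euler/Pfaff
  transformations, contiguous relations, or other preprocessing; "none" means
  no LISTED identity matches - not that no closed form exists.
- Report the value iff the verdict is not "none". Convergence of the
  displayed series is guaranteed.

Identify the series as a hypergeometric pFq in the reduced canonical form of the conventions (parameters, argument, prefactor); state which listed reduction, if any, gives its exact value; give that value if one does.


At argument -1: a 2F1 with upper {-\frac{8}{7}, 4}, lower {\frac{43}{7}}, scaled by C = -\frac{1}{6}. Verdict: Kummer (I3) applies (x = -1; c = \frac{43}{7} equals 1+a-b for upper {-\frac{8}{7}, 4}: listed pattern). Hence: -\frac{29}{98}.

Key step: t_0 being -\frac{1}{6}, the running product (C = -1/6, x = -1) telescopes to a rising factorial.
Consecutive-term ratio: r(k) = -1 * (k-\frac{8}{7}) (k+4) / [(k+\frac{43}{7}) (k+1)] - rational in k. x = -1; t_0 = -\frac{1}{6}; negate the roots.


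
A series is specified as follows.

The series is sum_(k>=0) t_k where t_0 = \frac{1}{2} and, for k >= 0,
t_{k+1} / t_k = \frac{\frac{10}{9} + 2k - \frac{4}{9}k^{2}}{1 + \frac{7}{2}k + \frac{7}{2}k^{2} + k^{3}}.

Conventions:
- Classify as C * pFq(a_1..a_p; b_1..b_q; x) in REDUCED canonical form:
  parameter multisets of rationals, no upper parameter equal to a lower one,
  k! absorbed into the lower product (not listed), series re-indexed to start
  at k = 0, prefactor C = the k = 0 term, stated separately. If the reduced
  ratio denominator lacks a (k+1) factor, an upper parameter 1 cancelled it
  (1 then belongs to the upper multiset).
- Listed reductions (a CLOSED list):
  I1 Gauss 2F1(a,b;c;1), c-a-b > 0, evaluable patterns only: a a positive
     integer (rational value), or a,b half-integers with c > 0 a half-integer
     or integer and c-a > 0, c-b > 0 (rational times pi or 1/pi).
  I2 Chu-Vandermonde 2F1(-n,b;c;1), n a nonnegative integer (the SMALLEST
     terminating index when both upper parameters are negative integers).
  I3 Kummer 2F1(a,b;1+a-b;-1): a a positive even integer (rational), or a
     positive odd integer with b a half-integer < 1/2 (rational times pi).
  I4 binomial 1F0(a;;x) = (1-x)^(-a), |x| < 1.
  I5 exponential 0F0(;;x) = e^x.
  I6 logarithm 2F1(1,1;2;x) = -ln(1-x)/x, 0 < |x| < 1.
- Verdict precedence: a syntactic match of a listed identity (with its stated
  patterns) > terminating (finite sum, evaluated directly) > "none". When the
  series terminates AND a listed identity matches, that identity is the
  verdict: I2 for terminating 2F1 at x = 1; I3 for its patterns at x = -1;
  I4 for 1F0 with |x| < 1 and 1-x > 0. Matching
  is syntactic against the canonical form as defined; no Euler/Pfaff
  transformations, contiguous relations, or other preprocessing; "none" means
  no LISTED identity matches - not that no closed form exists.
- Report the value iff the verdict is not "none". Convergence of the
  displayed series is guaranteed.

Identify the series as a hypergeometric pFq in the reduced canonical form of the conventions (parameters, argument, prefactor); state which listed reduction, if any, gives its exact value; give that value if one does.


The series (x = -\frac{4}{9}) is 1F1: upper {-5}, lower {2}, prefactor \frac{1}{2}. Verdict: terminating - upper parameter -5 makes this a finite sum (last index 5), evaluated exactly. Exact value: \frac{6586039}{5314410}.

Key step: with t_0 = \frac{1}{2}, cancel k + 1/2 from the displayed ratio first; then C = 1/2, x = -4/9.
Term ratio: r(k) = -\frac{4}{9} * (k-5) / [(k+2) (k+1)] - rational in k, leading ratio -\frac{4}{9}; with t_0 = \frac{1}{2}, classification follows.


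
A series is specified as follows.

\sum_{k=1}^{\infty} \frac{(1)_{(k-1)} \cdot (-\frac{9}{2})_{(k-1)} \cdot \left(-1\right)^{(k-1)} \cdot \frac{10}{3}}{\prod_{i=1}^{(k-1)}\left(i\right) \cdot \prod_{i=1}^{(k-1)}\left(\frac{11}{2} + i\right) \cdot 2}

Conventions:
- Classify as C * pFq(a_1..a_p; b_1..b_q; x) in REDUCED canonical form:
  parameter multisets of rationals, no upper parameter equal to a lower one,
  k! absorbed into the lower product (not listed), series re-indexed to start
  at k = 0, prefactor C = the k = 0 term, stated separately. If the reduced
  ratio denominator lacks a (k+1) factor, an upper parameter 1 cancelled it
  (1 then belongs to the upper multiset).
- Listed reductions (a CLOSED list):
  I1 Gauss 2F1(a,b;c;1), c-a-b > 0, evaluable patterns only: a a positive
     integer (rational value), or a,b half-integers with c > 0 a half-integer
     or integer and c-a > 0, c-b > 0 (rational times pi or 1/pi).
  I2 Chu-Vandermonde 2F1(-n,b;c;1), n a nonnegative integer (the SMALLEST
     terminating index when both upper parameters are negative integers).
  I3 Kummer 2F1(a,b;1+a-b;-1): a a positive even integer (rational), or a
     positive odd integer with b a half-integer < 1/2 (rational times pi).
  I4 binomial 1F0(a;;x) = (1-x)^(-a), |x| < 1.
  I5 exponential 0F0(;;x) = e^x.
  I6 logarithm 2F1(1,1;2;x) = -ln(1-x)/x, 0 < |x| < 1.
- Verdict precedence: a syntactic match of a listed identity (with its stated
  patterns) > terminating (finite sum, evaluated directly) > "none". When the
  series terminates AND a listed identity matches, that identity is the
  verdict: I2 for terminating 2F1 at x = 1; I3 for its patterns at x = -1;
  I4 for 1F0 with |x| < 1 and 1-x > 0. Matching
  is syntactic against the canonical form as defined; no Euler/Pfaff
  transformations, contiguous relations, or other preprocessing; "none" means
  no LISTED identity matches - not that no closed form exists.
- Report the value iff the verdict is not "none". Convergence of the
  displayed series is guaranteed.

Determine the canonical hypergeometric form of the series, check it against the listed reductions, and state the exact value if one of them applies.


Reduced: x = -1, 2F1, upper = {-\frac{9}{2}, 1}, lower = {\frac{13}{2}}, C = \frac{5}{3}. Verdict at x = -1: the Kummer evaluation I3 matches (x = -1; c = \frac{13}{2} equals 1+a-b for upper {-\frac{9}{2}, 1}: listed pattern). Value: \frac{1155}{1024} \cdot \pi.

First insight: with t_0 = \frac{5}{3}, the lower running product (prefactor 5/3) is a rising factorial.
Ratio: r(k) = -1 * (k-\frac{9}{2}) (k+1) / [(k+\frac{13}{2}) (k+1)] - rational; roots negated = parameters, x = -1, C = \frac{5}{3}.


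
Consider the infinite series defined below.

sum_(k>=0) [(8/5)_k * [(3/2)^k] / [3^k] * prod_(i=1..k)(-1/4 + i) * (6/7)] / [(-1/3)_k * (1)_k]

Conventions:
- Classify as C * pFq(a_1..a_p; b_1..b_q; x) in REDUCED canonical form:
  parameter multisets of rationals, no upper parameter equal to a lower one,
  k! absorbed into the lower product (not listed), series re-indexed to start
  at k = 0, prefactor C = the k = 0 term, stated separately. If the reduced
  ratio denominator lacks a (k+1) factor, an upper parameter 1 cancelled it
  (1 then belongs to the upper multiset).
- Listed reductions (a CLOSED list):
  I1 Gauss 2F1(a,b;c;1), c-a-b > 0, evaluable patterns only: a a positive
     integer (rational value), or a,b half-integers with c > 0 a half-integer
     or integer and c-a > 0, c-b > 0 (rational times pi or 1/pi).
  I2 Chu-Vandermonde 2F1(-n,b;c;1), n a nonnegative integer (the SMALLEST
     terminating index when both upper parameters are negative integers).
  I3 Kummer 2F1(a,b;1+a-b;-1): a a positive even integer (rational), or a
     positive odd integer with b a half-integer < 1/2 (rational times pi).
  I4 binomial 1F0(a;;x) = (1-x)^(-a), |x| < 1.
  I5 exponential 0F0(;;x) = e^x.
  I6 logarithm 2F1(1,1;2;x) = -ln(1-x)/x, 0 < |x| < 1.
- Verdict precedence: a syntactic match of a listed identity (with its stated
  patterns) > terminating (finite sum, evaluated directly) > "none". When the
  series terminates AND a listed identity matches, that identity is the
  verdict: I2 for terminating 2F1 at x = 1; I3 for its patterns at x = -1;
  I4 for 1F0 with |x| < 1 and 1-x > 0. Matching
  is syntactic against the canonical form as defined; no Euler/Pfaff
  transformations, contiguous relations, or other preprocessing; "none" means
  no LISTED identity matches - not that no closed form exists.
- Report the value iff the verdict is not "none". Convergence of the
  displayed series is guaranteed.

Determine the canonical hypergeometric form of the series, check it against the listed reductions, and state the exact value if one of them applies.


Key observation: with t_0 = 6/7, the running product (C = 6/7) telescopes to a rising factorial.
Step ratio: r(k) = (1/2) * (k+3/4) (k+8/5) / [(k-1/3) (k+1)] - rational in k. x = (1/2); t_0 = 6/7; negate the roots.

Classification (C = 6/7): 2F1 with upper {3/4, 8/5}, lower {-1/3}, argument x = 1/2. Verdict: none here - no I1-I6 shape fits x = 1/2 with lower {-1/3}.


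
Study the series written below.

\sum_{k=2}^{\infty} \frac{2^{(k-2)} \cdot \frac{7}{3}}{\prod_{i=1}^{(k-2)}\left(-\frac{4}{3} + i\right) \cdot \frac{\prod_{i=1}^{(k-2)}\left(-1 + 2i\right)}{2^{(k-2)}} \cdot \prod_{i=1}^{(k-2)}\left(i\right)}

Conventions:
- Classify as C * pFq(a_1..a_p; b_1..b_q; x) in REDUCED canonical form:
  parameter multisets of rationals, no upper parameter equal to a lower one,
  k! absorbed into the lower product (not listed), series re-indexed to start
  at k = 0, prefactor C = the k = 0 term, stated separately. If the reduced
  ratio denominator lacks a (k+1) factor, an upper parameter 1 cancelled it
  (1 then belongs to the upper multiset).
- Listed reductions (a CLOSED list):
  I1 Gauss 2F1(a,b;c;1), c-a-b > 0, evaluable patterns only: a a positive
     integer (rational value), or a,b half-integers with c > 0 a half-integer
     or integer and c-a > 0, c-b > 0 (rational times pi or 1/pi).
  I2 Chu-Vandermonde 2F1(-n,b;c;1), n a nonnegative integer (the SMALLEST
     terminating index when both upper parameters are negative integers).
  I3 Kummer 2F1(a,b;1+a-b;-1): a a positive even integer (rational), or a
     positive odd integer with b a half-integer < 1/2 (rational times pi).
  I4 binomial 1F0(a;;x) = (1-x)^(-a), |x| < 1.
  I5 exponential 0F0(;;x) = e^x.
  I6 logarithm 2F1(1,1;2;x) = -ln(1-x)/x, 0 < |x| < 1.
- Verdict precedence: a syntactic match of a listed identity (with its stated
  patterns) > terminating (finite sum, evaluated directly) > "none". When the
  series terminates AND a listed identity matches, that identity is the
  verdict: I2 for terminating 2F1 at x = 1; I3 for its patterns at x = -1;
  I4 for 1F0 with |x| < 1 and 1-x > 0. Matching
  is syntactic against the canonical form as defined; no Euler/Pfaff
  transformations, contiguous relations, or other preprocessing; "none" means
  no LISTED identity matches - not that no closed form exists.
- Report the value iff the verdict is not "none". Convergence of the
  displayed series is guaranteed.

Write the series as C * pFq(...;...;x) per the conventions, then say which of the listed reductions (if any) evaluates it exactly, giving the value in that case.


Reduced: x = 2, 0F2, upper = {-}, lower = {-\frac{1}{3}, \frac{1}{2}}, C = \frac{7}{3}. Verdict: no listed reduction: x = 2 and upper {-} fail every I1-I6 pattern.

Structural cue: x = 2 and the product of the first k integers (prefactor 7/3) is k!.
Adjacent-term ratio: r(k) = 2 * 1 / [(k-\frac{1}{3}) (k+\frac{1}{2}) (k+1)] - poly over poly, x = 2 from leading terms; C = \frac{7}{3} at k = 0.


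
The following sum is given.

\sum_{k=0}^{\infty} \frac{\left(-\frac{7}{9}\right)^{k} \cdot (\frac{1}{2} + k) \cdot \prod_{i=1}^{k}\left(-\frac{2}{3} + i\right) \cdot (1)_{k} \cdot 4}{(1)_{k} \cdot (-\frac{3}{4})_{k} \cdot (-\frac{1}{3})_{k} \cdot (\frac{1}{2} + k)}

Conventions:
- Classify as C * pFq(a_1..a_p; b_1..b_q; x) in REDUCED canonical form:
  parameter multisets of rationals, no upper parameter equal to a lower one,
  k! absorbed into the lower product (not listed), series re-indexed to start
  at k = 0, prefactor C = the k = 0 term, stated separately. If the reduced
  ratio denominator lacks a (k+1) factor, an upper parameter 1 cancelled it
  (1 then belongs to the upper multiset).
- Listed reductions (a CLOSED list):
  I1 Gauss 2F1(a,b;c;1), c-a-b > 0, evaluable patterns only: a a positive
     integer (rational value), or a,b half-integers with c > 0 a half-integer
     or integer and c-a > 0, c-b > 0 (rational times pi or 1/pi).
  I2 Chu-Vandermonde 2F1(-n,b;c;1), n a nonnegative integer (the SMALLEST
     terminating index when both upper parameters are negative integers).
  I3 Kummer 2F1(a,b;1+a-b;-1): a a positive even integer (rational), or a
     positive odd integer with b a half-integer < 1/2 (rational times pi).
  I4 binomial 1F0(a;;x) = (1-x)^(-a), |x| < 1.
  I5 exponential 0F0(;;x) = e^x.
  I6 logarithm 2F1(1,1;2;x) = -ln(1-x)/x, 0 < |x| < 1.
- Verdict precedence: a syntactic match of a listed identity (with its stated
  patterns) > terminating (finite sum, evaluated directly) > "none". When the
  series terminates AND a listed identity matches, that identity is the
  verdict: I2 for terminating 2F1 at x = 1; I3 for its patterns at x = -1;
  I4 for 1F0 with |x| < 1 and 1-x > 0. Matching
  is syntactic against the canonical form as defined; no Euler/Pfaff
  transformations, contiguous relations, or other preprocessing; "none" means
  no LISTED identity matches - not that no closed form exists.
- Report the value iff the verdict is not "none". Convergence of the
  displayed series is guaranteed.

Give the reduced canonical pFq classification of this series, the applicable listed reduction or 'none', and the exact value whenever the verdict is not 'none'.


Canonical form: C = 4 times 2F2 with upper {\frac{1}{3}, 1}, lower {-\frac{3}{4}, -\frac{1}{3}}, x = -\frac{7}{9}. Verdict: no listed reduction: x = -\frac{7}{9} and upper {\frac{1}{3}, 1} fail every I1-I6 pattern.

Key observation: with t_0 = 4, the running product (C = 4, x = -7/9) telescopes to a rising factorial.
Consecutive-term ratio: r(k) = -\frac{7}{9} * (k+\frac{1}{3}) (k+1) / [(k-\frac{3}{4}) (k-\frac{1}{3}) (k+1)] ; factor over Q: parameters, x = -\frac{7}{9}, and C = 4.


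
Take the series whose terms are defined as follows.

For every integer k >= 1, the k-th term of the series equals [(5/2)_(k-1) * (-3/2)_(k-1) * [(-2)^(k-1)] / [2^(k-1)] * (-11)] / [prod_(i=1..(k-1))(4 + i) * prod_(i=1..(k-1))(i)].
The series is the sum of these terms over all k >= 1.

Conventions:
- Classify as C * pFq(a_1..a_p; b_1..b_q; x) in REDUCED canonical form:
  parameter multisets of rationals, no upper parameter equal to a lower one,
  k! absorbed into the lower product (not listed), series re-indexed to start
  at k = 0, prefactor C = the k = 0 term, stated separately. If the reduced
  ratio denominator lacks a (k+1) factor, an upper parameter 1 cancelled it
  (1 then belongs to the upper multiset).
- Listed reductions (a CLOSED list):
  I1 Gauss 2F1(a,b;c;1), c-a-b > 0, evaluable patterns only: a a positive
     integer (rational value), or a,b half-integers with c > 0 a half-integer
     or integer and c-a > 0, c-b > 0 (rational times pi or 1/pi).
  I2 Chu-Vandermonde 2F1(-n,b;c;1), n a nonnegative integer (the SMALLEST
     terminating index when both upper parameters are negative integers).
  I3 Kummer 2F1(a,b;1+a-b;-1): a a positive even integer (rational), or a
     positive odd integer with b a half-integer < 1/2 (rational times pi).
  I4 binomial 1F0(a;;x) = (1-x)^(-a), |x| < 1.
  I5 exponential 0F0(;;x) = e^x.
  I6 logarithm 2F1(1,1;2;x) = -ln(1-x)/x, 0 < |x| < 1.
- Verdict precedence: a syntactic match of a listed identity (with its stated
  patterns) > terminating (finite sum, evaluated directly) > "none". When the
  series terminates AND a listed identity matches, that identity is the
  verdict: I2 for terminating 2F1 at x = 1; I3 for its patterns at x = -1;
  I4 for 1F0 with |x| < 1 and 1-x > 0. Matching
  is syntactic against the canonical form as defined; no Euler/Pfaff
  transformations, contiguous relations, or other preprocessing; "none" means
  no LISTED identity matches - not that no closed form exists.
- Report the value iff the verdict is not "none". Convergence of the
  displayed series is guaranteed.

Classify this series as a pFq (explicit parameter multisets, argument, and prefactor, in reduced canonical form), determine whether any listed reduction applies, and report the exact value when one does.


x = -1 here; the reduced form reads 2F1, upper {-3/2, 5/2}, lower {5}, C = -11. Verdict: none. No listed pattern accepts 2F1(-3/2, 5/2; 5; -1).

First insight: from the first term -11: the product of the first k integers (C = -11) is k!.
Consecutive-term ratio: r(k) = (-1) * (k-3/2) (k+5/2) / [(k+5) (k+1)] - poly over poly, x = (-1) from leading terms; C = -11 at k = 0.


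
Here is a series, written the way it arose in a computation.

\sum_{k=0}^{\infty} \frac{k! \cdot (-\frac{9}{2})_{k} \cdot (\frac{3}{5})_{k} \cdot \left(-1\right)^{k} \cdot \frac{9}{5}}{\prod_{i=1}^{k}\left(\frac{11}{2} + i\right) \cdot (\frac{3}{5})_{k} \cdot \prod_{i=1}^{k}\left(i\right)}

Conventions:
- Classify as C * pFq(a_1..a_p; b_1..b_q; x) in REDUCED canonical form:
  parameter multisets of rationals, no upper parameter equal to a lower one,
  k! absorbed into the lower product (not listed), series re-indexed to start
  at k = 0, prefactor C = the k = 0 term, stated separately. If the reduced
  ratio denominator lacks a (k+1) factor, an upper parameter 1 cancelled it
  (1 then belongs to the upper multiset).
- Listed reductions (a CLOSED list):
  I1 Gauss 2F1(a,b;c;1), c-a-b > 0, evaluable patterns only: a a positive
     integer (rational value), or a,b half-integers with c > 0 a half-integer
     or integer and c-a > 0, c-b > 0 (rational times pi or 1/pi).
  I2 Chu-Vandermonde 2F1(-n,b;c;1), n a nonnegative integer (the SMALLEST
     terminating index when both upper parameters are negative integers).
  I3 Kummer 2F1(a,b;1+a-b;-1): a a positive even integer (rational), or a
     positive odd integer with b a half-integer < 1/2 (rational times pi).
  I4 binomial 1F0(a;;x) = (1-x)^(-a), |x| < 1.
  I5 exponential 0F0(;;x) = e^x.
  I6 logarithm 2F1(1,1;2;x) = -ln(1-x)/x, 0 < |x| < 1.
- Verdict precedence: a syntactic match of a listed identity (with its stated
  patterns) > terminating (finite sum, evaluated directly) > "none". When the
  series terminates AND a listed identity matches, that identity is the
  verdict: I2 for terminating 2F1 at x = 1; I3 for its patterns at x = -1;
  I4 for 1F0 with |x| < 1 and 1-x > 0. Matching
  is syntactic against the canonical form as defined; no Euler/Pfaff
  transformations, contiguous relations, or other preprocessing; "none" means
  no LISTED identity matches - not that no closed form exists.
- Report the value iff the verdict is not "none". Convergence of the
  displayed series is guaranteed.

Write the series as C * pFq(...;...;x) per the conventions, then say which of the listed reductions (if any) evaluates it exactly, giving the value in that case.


Prefactor \frac{9}{5}, argument -1: 2F1 with upper {-\frac{9}{2}, 1} over lower {\frac{13}{2}}. Verdict: Kummer (I3) matches (x = -1; c = \frac{13}{2} equals 1+a-b for upper {-\frac{9}{2}, 1}: listed pattern). Exact value: \frac{6237}{5120} \cdot \pi.

Structural cue: t_0 being \frac{9}{5}, the product of the first k integers (C = 9/5, x = -1) is k!.
Ratio: r(k) = -1 * (k-\frac{9}{2}) (k+1) / [(k+\frac{13}{2}) (k+1)] ; factor over Q: parameters, x = -1, and C = \frac{9}{5}.
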